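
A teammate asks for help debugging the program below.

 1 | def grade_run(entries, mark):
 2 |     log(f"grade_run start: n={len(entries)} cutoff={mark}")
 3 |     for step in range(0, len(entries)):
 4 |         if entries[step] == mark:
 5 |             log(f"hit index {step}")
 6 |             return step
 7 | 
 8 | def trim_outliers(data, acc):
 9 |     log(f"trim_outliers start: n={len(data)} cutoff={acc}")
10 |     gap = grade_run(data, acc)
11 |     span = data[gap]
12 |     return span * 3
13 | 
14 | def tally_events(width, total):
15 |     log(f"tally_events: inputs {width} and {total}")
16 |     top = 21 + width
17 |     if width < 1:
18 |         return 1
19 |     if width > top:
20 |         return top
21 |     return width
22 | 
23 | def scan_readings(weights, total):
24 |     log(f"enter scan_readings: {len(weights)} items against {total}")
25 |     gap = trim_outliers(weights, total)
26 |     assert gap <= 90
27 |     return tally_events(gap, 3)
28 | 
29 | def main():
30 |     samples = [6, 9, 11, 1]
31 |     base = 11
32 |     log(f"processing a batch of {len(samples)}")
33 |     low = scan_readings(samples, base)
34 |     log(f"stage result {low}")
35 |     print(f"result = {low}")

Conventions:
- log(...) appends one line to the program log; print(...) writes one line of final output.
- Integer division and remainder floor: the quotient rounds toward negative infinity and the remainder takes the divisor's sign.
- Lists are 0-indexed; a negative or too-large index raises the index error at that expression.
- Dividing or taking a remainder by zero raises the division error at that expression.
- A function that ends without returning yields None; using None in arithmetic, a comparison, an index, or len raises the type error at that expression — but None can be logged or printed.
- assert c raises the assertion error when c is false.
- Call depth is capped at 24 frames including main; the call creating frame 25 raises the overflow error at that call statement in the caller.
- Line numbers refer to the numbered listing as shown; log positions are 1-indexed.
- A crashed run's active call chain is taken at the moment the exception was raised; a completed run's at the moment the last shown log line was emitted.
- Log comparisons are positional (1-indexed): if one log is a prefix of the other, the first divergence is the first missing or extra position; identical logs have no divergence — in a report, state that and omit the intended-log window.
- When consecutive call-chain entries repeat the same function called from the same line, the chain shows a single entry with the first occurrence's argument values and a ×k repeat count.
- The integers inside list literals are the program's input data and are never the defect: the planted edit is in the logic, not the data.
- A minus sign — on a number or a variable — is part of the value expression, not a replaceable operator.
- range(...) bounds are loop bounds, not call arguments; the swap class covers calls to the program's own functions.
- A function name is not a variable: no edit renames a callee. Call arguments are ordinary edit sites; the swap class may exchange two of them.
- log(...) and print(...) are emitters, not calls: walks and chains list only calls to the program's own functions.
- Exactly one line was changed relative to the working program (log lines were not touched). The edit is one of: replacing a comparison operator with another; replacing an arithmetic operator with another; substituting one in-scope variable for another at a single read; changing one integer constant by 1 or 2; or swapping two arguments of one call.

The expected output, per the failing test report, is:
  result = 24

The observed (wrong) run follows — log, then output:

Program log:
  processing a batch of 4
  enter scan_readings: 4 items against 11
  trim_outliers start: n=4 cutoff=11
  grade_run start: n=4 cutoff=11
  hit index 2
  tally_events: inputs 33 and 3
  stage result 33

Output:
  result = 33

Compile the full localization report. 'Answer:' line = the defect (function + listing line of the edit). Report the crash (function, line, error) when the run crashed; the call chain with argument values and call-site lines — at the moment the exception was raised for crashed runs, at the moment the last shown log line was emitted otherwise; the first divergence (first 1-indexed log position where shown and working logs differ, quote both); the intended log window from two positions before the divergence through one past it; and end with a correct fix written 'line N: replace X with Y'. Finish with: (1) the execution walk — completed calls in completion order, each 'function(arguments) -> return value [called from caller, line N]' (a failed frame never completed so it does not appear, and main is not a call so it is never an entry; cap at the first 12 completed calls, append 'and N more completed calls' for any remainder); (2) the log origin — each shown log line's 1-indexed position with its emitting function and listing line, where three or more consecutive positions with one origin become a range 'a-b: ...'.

Answer: the defect is in tally_events at line 16.
Key observation: Position 7 is the first bad log line: 'stage result 33' should read 'stage result 24'.
Call chain: main.
First divergence: position 7 — shown 'stage result 33', intended 'stage result 24'.
Intended log window:
  5: hit index 2
  6: tally_events: inputs 33 and 3
  7: stage result 24
Execution walk:
  grade_run([6, 9, 11, 1], 11) -> 2  [called from trim_outliers, line 10]
  trim_outliers([6, 9, 11, 1], 11) -> 33  [called from scan_readings, line 25]
  tally_events(33, 3) -> 33  [called from scan_readings, line 27]
  scan_readings([6, 9, 11, 1], 11) -> 33  [called from main, line 33]
Log line origins:
  1: emitted by main (line 32)
  2: emitted by scan_readings (line 24)
  3: emitted by trim_outliers (line 9)
  4: emitted by grade_run (line 2)
  5: emitted by grade_run (line 5)
  6: emitted by tally_events (line 15)
  7: emitted by main (line 34)
A correct fix: line 16: replace `width` with `total`.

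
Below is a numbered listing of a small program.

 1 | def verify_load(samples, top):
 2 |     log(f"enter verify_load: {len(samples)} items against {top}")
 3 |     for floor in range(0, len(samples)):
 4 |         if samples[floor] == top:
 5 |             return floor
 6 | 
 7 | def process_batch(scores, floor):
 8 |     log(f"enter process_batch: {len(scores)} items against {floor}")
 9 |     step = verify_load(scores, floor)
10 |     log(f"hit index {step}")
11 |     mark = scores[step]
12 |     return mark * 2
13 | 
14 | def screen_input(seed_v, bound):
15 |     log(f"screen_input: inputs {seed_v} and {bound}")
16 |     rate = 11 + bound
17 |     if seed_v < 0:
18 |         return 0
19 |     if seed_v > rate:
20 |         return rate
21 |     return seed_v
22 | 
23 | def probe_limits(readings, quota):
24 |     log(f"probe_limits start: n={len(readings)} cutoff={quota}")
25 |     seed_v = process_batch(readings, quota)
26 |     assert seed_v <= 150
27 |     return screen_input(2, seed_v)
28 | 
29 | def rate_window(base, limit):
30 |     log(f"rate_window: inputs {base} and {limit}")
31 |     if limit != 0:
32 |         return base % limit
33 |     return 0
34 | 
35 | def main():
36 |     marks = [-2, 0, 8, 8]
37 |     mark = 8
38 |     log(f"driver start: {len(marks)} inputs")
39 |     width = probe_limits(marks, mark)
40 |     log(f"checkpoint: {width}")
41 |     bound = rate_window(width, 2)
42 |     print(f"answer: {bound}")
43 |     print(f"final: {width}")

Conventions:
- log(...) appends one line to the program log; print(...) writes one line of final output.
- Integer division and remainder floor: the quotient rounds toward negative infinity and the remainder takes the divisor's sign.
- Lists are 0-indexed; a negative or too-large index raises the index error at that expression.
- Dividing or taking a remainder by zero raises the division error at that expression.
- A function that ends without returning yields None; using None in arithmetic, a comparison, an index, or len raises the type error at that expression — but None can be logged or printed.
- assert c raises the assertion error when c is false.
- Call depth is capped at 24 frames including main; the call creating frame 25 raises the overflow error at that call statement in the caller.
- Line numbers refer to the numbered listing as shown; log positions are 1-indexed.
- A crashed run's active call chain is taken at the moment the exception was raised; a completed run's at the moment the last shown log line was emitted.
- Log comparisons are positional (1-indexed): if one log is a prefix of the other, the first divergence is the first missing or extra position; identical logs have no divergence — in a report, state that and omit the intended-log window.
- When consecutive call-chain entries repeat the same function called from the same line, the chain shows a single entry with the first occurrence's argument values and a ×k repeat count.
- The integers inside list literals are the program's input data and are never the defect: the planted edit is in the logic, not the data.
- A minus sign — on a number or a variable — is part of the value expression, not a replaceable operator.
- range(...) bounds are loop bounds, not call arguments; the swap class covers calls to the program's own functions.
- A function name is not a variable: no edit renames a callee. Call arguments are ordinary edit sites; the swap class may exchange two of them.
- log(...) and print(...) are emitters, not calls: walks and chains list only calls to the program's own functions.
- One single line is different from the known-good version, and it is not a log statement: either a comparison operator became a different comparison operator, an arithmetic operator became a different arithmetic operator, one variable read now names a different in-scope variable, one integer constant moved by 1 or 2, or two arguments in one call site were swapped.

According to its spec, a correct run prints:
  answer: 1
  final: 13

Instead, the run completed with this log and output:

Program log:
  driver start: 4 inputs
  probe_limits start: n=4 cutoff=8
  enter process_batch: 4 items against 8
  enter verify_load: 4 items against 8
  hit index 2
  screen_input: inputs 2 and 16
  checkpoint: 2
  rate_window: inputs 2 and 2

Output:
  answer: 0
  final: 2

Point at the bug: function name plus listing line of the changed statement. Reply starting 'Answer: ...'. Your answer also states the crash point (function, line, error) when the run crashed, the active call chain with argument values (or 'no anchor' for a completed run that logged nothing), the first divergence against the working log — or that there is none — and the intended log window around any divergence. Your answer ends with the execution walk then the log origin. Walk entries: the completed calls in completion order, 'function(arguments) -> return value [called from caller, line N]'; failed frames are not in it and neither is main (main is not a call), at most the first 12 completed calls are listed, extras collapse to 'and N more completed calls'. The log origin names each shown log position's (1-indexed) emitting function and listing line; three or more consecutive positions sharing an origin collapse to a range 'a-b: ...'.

Answer: the defect is in probe_limits at line 27.
Key fact: The earliest visible damage is log position 6 — 'screen_input: inputs 2 and 16' rather than the intended 'screen_input: inputs 16 and 2'.
Call chain: main -> rate_window(2, 2) (called at line 41).
First divergence: at position 6 the run shows 'screen_input: inputs 2 and 16' where the working version logs 'screen_input: inputs 16 and 2'.
Intended log window:
  4: enter verify_load: 4 items against 8
  5: hit index 2
  6: screen_input: inputs 16 and 2
  7: checkpoint: 13
Execution walk:
  verify_load([-2, 0, 8, 8], 8) -> 2  [called from process_batch, line 9]
  process_batch([-2, 0, 8, 8], 8) -> 16  [called from probe_limits, line 25]
  screen_input(2, 16) -> 2  [called from probe_limits, line 27]
  probe_limits([-2, 0, 8, 8], 8) -> 2  [called from main, line 39]
  rate_window(2, 2) -> 0  [called from main, line 41]
Log line origins:
  1: from main, line 38
  2: from probe_limits, line 24
  3: from process_batch, line 8
  4: from verify_load, line 2
  5: from process_batch, line 10
  6: from screen_input, line 15
  7: from main, line 40
  8: from rate_window, line 30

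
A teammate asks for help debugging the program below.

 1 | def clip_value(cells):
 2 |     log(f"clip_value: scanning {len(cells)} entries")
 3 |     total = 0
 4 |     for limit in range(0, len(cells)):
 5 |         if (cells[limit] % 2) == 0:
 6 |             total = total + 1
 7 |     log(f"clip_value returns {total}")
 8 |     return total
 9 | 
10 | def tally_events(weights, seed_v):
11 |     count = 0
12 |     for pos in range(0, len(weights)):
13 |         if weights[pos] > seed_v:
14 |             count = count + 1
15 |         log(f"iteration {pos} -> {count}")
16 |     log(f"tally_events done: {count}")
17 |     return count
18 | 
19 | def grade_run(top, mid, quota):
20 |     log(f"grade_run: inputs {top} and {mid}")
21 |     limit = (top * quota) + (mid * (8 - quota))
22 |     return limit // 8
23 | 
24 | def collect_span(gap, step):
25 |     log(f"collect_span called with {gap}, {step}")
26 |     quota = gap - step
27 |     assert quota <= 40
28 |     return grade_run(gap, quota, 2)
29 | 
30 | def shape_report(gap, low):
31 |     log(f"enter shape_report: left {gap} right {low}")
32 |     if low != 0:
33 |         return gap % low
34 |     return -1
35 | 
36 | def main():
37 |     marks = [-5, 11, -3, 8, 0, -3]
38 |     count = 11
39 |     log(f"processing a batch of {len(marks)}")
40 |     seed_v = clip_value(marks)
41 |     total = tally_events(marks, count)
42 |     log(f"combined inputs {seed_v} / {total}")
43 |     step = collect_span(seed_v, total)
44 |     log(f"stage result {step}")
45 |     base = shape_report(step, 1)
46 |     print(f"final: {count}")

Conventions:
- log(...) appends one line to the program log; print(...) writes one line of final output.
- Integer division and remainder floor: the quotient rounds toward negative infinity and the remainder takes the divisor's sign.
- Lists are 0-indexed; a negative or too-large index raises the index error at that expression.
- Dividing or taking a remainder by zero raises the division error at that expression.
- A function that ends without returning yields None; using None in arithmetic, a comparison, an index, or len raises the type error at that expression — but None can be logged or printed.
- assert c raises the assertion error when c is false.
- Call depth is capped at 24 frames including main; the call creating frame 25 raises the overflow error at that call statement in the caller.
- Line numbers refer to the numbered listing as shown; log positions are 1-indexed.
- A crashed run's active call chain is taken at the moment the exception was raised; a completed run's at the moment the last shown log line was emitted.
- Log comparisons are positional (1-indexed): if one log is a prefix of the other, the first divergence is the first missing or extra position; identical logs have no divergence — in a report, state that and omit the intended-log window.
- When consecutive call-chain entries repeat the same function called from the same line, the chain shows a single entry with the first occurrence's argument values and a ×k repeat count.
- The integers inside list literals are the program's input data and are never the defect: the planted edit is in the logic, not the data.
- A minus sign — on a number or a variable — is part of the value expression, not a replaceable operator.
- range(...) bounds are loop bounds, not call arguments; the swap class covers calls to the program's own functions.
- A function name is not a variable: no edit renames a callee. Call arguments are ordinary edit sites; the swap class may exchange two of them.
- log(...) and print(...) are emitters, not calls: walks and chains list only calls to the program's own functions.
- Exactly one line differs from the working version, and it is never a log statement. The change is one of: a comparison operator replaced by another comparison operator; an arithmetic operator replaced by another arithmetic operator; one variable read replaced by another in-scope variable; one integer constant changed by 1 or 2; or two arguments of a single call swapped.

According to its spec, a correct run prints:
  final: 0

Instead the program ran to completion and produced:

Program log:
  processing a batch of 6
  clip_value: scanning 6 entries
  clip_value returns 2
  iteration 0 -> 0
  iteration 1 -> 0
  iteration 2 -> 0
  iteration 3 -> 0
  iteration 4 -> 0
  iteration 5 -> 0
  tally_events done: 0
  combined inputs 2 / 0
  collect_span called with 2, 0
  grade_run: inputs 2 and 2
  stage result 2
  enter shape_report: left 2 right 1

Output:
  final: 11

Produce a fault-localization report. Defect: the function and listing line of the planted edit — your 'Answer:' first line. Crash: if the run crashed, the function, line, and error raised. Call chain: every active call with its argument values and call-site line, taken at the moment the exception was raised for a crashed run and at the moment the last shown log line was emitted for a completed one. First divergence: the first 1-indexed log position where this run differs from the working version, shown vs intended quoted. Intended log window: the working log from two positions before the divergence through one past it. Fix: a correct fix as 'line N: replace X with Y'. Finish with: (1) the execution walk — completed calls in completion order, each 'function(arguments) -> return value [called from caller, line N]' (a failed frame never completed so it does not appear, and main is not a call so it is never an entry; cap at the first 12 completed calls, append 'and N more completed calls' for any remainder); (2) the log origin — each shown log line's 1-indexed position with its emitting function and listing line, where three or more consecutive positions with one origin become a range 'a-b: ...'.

Answer: the defect is in main at line 46.
Core observation: No log line changed; the fault shows up purely in the output.
Call chain: main -> shape_report(2, 1) (called at line 45).
First divergence: none (the log streams are identical).
Execution walk:
  clip_value([-5, 11, -3, 8, 0, -3]) -> 2  [called from main, line 40]
  tally_events([-5, 11, -3, 8, 0, -3], 11) -> 0  [called from main, line 41]
  grade_run(2, 2, 2) -> 2  [called from collect_span, line 28]
  collect_span(2, 0) -> 2  [called from main, line 43]
  shape_report(2, 1) -> 0  [called from main, line 45]
Log line origins:
  1 — main, line 39
  2 — clip_value, line 2
  3 — clip_value, line 7
  4-9 — tally_events, line 15
  10 — tally_events, line 16
  11 — main, line 42
  12 — collect_span, line 25
  13 — grade_run, line 20
  14 — main, line 44
  15 — shape_report, line 31
A correct fix: line 46: replace `count` with `base`.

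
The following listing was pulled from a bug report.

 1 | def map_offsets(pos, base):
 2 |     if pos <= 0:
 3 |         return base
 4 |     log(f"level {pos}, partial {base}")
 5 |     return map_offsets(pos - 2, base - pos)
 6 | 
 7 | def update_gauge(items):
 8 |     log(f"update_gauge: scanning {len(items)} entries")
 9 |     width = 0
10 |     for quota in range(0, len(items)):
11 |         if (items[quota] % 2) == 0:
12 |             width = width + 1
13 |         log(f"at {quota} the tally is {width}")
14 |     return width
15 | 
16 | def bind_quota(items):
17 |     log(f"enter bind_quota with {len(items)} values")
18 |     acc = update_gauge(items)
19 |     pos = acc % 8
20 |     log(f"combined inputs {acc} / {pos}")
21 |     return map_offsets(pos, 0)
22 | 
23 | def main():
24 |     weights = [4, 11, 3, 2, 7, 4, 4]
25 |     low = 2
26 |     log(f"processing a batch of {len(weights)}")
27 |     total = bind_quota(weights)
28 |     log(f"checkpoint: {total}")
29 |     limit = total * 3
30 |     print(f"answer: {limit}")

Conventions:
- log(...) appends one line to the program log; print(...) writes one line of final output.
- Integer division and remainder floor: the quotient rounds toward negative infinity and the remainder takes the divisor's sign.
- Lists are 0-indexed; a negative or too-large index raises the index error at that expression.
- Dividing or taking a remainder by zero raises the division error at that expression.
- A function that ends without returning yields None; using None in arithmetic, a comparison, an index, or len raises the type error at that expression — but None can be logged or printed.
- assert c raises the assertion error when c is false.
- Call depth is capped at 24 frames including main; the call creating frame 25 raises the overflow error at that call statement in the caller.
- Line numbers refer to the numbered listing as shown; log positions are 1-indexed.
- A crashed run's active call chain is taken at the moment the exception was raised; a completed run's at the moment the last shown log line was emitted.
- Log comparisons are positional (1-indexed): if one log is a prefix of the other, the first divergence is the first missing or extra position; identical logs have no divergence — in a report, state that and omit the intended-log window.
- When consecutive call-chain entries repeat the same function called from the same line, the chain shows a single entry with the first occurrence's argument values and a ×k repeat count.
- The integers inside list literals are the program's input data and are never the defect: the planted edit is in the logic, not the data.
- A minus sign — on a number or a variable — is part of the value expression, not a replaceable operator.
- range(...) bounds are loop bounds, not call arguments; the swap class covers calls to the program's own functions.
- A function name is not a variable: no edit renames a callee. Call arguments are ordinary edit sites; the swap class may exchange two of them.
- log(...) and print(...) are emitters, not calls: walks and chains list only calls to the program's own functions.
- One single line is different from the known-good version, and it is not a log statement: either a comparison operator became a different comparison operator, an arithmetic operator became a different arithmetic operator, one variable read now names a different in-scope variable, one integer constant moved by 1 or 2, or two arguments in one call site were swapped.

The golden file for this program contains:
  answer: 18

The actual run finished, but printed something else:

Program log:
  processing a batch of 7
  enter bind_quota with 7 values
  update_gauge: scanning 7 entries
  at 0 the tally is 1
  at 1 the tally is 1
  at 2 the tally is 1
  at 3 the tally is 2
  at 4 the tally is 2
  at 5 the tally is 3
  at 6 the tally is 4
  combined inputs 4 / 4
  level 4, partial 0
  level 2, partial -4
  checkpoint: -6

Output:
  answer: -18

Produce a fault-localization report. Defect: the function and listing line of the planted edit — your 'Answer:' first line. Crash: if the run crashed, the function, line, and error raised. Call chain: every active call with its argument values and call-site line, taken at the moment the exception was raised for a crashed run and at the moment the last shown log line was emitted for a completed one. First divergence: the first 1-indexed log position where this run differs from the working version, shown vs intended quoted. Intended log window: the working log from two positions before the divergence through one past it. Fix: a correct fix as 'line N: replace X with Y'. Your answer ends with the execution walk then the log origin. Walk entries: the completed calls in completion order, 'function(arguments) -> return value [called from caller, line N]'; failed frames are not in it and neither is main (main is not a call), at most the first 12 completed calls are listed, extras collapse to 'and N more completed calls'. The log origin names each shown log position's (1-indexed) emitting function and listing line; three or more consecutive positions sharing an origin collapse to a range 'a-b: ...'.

Answer: the defect is in map_offsets at line 5.
Core observation: The earliest visible damage is log position 13 — 'level 2, partial -4' rather than the intended 'level 2, partial 4'.
Call chain: main.
First divergence: position 13; shown 'level 2, partial -4' vs intended 'level 2, partial 4'.
Intended log window:
  11: combined inputs 4 / 4
  12: level 4, partial 0
  13: level 2, partial 4
  14: checkpoint: 6
Execution walk:
  update_gauge([4, 11, 3, 2, 7, 4, 4]) -> 4  [called from bind_quota, line 18]
  map_offsets(0, -6) -> -6  [called from map_offsets, line 5]
  map_offsets(2, -4) -> -6  [called from map_offsets, line 5]
  map_offsets(4, 0) -> -6  [called from bind_quota, line 21]
  bind_quota([4, 11, 3, 2, 7, 4, 4]) -> -6  [called from main, line 27]
Origin of each log line:
  1: logged in main at line 26
  2: logged in bind_quota at line 17
  3: logged in update_gauge at line 8
  4-10: logged in update_gauge at line 13
  11: logged in bind_quota at line 20
  12: logged in map_offsets at line 4
  13: logged in map_offsets at line 4
  14: logged in main at line 28
A correct fix: line 5: replace `base - pos` with `base + pos`.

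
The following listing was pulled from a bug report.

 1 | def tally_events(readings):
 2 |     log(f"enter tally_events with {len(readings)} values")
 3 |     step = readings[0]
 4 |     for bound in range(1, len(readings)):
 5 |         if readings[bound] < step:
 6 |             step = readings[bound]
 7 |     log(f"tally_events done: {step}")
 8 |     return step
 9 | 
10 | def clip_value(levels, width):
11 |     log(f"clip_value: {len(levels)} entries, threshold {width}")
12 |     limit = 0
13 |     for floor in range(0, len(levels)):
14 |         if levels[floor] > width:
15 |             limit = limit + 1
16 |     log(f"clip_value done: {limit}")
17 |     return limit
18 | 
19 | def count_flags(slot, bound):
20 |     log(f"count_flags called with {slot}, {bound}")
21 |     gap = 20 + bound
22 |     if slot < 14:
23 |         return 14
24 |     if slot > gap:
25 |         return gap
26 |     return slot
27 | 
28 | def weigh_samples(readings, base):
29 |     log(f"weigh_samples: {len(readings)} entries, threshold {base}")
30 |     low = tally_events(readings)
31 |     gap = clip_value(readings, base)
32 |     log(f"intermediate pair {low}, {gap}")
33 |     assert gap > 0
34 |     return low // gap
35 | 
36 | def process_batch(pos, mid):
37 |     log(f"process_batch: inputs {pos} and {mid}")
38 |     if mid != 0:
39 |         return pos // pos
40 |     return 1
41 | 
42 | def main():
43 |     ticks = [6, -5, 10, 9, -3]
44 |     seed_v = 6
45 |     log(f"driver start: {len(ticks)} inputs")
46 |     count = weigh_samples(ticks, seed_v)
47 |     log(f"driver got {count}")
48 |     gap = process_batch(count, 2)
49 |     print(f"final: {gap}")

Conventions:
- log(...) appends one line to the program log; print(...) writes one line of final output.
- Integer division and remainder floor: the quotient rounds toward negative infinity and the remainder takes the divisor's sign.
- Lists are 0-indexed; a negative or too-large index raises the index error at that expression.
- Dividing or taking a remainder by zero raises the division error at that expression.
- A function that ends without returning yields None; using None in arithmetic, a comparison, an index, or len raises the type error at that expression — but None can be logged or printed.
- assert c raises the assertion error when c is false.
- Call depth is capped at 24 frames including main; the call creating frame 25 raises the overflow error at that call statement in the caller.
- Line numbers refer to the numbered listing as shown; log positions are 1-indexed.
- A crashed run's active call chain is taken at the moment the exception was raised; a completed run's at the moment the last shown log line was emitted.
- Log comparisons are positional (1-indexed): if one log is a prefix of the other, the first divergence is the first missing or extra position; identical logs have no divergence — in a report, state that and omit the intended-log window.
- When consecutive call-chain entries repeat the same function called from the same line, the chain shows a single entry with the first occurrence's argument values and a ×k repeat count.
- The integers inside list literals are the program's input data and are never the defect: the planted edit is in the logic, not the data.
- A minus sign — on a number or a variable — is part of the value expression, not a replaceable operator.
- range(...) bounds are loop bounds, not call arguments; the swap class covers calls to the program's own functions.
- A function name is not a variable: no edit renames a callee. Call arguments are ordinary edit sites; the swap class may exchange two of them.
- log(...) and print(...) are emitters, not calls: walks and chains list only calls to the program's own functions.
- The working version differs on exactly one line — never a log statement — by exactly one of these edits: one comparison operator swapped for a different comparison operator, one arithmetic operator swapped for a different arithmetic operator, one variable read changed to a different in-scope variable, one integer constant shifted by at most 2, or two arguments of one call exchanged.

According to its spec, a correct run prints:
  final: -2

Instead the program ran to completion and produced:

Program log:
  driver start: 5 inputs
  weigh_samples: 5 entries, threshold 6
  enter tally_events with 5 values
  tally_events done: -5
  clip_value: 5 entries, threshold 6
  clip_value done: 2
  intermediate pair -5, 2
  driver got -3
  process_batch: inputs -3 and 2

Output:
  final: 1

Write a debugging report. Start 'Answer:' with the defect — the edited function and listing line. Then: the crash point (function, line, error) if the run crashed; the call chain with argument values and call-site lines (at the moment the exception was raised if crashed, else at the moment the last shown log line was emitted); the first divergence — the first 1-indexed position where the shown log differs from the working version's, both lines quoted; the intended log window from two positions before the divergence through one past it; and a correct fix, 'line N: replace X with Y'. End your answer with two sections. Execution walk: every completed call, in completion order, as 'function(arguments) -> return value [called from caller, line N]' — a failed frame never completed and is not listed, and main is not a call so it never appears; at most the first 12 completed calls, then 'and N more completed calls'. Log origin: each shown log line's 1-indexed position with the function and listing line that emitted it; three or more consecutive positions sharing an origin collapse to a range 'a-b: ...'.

Answer: the defect is in process_batch at line 39.
The tell: The two runs log identically and part ways only at the printed values.
Call chain: main -> process_batch(-3, 2) (called at line 48).
First divergence: there is none — every log position agrees.
Execution walk:
  tally_events([6, -5, 10, 9, -3]) -> -5  [called from weigh_samples, line 30]
  clip_value([6, -5, 10, 9, -3], 6) -> 2  [called from weigh_samples, line 31]
  weigh_samples([6, -5, 10, 9, -3], 6) -> -3  [called from main, line 46]
  process_batch(-3, 2) -> 1  [called from main, line 48]
Log line origins:
  1: logged in main at line 45
  2: logged in weigh_samples at line 29
  3: logged in tally_events at line 2
  4: logged in tally_events at line 7
  5: logged in clip_value at line 11
  6: logged in clip_value at line 16
  7: logged in weigh_samples at line 32
  8: logged in main at line 47
  9: logged in process_batch at line 37
A correct fix: line 39: replace `pos // pos` with `pos // mid`.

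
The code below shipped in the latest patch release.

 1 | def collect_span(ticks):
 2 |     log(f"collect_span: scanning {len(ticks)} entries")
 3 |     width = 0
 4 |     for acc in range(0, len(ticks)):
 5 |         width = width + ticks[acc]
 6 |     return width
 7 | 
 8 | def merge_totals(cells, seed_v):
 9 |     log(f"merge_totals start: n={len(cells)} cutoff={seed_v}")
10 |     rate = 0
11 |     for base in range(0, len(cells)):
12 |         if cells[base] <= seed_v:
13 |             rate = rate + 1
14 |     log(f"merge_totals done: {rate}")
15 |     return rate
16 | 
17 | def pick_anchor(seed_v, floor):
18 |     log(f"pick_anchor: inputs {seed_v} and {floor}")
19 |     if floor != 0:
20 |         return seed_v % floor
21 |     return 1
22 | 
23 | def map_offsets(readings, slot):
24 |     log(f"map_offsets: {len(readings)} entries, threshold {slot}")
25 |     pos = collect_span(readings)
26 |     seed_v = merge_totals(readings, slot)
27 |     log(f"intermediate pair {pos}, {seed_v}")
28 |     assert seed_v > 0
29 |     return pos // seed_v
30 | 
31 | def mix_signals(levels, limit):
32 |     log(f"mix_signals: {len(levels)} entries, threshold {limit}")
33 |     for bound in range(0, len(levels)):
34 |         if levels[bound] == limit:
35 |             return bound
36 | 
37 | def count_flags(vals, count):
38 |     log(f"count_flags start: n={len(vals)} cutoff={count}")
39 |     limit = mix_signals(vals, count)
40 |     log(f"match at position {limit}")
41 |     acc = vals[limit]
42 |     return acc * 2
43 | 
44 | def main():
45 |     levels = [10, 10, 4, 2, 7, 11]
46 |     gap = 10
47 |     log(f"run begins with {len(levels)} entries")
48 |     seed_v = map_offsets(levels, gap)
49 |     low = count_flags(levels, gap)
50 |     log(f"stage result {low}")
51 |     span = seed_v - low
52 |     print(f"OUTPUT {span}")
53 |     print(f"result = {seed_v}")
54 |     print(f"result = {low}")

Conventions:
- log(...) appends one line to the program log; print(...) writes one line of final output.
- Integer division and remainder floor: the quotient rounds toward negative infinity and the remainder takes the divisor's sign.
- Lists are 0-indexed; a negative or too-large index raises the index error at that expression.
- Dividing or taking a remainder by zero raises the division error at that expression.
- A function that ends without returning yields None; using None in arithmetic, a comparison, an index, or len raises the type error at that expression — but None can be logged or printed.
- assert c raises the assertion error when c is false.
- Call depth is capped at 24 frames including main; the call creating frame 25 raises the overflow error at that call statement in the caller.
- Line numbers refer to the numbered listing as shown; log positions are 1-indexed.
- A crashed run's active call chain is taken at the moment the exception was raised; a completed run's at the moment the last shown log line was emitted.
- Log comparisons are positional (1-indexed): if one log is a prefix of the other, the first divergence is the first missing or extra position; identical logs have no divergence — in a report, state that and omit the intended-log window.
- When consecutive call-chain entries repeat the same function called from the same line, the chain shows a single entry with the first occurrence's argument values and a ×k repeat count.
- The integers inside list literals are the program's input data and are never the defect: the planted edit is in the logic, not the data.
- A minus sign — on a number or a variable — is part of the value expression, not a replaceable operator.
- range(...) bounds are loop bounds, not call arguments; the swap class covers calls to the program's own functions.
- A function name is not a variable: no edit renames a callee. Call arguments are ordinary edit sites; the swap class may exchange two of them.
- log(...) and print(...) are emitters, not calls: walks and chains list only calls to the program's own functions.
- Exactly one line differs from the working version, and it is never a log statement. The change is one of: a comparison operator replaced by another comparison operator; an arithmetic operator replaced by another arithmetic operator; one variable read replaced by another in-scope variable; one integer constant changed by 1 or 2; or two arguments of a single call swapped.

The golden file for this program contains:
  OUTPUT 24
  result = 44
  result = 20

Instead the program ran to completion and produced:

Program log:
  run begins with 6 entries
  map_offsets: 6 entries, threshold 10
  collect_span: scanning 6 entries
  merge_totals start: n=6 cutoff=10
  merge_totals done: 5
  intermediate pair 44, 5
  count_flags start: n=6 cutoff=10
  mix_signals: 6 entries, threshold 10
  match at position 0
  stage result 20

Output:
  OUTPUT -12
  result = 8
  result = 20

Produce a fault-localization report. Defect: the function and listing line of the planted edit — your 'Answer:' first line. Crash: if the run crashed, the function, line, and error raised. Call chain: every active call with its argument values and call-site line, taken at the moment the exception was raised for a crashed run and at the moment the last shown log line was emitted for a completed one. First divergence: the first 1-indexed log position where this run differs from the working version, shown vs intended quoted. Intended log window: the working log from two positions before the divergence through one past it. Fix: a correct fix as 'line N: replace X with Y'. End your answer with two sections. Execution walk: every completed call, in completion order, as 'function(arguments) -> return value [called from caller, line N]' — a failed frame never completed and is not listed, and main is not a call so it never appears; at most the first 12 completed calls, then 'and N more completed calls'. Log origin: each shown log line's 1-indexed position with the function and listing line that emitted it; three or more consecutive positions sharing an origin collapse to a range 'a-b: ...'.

Answer: the defect is in merge_totals at line 12.
Key observation: Log line 5 is where behavior first shows: 'merge_totals done: 5' appears instead of 'merge_totals done: 1'.
Call chain: main.
First divergence: at position 5 the run shows 'merge_totals done: 5' where the working version logs 'merge_totals done: 1'.
Intended log window:
  3: collect_span: scanning 6 entries
  4: merge_totals start: n=6 cutoff=10
  5: merge_totals done: 1
  6: intermediate pair 44, 1
Execution walk:
  collect_span([10, 10, 4, 2, 7, 11]) -> 44  [called from map_offsets, line 25]
  merge_totals([10, 10, 4, 2, 7, 11], 10) -> 5  [called from map_offsets, line 26]
  map_offsets([10, 10, 4, 2, 7, 11], 10) -> 8  [called from main, line 48]
  mix_signals([10, 10, 4, 2, 7, 11], 10) -> 0  [called from count_flags, line 39]
  count_flags([10, 10, 4, 2, 7, 11], 10) -> 20  [called from main, line 49]
Origin of each log line:
  1: logged in main at line 47
  2: logged in map_offsets at line 24
  3: logged in collect_span at line 2
  4: logged in merge_totals at line 9
  5: logged in merge_totals at line 14
  6: logged in map_offsets at line 27
  7: logged in count_flags at line 38
  8: logged in mix_signals at line 32
  9: logged in count_flags at line 40
  10: logged in main at line 50
A correct fix: line 12: replace `<=` with `>`.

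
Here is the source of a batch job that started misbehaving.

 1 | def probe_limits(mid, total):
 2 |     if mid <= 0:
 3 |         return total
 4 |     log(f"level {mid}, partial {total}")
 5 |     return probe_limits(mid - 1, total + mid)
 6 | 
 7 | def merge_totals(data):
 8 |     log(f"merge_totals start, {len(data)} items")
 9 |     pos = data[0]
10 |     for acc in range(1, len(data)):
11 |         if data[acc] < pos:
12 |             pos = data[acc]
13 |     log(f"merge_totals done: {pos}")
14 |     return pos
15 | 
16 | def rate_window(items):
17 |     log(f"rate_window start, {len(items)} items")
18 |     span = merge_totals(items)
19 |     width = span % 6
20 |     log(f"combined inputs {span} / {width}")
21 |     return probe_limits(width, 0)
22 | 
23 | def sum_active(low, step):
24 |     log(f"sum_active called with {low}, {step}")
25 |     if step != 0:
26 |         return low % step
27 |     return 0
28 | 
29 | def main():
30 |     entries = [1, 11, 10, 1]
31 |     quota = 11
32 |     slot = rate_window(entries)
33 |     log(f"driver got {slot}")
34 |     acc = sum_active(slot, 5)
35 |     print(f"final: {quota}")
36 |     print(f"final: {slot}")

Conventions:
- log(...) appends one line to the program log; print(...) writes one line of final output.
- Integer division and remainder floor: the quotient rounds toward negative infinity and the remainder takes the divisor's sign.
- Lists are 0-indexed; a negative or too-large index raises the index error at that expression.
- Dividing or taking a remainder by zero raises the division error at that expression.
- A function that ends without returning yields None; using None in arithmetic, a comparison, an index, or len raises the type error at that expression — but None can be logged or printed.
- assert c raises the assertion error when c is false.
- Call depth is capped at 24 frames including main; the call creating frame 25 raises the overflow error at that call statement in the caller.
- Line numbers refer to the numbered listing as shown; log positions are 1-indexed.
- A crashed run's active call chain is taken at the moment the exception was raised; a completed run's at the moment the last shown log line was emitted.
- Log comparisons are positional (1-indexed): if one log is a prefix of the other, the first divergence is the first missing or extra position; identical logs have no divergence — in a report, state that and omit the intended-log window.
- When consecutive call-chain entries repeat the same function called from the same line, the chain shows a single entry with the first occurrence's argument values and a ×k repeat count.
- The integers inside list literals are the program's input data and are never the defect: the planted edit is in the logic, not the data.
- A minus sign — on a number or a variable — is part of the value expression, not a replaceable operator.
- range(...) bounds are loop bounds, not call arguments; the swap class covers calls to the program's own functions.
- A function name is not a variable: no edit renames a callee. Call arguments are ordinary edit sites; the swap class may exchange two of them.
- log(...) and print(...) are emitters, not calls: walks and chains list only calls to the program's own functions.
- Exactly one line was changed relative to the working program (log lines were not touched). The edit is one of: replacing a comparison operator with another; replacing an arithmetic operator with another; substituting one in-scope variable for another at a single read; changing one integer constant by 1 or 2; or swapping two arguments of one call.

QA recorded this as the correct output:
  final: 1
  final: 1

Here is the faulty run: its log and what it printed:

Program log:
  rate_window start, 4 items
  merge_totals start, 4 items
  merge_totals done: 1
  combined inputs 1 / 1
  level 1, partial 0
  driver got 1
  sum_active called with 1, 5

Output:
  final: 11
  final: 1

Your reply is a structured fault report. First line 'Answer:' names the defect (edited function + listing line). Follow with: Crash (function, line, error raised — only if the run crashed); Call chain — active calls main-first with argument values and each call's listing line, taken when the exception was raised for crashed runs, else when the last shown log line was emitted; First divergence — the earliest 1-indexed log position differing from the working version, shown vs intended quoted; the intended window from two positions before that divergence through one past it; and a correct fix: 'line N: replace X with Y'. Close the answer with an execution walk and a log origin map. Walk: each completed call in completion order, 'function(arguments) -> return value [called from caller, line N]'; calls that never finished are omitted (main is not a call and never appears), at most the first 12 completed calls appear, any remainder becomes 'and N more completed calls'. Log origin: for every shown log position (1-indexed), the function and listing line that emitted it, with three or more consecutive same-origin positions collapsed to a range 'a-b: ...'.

Answer: the defect is in main at line 35.
Core observation: Log streams are identical — the defect surfaces only in the printed output.
Call chain: main -> sum_active(1, 5) (called at line 34).
First divergence: none (the log streams are identical).
Execution walk:
  merge_totals([1, 11, 10, 1]) -> 1  [called from rate_window, line 18]
  probe_limits(0, 1) -> 1  [called from probe_limits, line 5]
  probe_limits(1, 0) -> 1  [called from rate_window, line 21]
  rate_window([1, 11, 10, 1]) -> 1  [called from main, line 32]
  sum_active(1, 5) -> 1  [called from main, line 34]
Log origin:
  1: logged in rate_window at line 17
  2: logged in merge_totals at line 8
  3: logged in merge_totals at line 13
  4: logged in rate_window at line 20
  5: logged in probe_limits at line 4
  6: logged in main at line 33
  7: logged in sum_active at line 24
A correct fix: line 35: replace `quota` with `acc`.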